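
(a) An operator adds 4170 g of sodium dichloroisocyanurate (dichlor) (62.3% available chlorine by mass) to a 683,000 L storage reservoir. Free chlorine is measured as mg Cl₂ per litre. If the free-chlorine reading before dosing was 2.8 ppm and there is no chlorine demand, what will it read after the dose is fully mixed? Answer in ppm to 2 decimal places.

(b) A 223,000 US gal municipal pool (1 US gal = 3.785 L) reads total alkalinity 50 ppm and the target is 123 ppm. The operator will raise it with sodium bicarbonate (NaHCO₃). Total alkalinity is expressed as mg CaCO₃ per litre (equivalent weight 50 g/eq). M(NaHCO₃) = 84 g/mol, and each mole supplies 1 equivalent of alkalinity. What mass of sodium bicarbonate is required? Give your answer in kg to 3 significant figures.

(a) 6.60 ppm; (b) 104 kg

(a) Available chlorine delivered: 4170 g × 0.623 = 2598 g as Cl₂.
(a) Concentration rise: 2598 g / 683,000 L = 3.804 mg/L = 3.80 ppm.
(a) Final FC: 2.8 + 3.80 = 6.60 ppm.

(b) Volume: 223,000 US gal × 3.785 L/gal = 844,055 L.
(b) Alkalinity to add: (123 − 50) = 73 mg/L as CaCO₃ × 844,055 L = 61,620 g as CaCO₃.
(b) Equivalents: 61,620 g ÷ 50 g/eq = 1232 eq.
(b) NaHCO₃ supplies 1 eq per mole → 1232 mol.
(b) Mass: 1232 mol × 84 g/mol = 103,500 g.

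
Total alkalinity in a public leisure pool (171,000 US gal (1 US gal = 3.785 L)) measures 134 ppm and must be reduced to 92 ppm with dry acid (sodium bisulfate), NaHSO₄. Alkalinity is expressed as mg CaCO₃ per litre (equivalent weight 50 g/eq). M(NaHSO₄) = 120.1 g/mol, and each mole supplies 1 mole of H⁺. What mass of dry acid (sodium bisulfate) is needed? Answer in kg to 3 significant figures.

Volume: 171,000 US gal × 3.785 L/gal = 647,235 L.
Alkalinity to neutralize: (134 − 92) = 42 mg/L as CaCO₃ × 647,235 L = 27,180 g as CaCO₃.
Equivalents of H⁺ required: 27,180 ÷ 50 g/eq = 543.7 eq = 543.7 mol NaHSO₄.
Mass of NaHSO₄: 543.7 × 120.1 = 65,300 g.

65.3 kg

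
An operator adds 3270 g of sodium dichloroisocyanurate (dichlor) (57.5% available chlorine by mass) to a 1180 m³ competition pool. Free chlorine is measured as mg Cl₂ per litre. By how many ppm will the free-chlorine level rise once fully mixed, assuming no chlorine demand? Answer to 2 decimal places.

1.59 ppm

Volume: 1180 m³ = 1,180,000 L.
Available chlorine delivered: 3270 g × 0.575 = 1880 g as Cl₂.
Concentration rise: 1880 g / 1,180,000 L = 1.593 mg/L = 1.59 ppm.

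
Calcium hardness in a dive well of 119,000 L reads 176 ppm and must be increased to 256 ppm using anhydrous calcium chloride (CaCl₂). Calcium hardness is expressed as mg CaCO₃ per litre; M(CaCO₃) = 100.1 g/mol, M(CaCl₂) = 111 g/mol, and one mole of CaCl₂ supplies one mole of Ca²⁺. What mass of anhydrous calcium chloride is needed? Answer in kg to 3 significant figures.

10.6 kg

Hardness to add: (256 − 176) = 80 mg/L as CaCO₃ × 119,000 L = 9520 g as CaCO₃.
Moles of Ca²⁺ (1 mol Ca²⁺ ≡ 1 mol CaCO₃): 9520 / 100.1 g/mol = 95.1 mol.
Mass of CaCl₂: 95.1 × 111 = 10,560 g.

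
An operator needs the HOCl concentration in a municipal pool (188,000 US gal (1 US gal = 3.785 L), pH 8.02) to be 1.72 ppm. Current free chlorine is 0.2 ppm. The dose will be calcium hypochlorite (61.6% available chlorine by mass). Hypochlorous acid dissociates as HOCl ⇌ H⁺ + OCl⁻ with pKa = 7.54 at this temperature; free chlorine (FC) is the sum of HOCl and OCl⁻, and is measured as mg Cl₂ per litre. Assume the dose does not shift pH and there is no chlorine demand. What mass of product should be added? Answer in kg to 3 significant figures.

Volume: 188,000 US gal × 3.785 L/gal = 711,580 L.
[OCl⁻]/[HOCl] = 10^(pH − pKa) = 10^(8.02 − 7.54) = 3.02; fraction as HOCl = 1/(1 + 3.02) = 0.2488.
Free chlorine required for 1.72 ppm HOCl: 1.72 / 0.2488 = 6.914 ppm.
FC to add: 6.914 − 0.2 = 6.714 mg/L as Cl₂.
Cl₂ equivalent: 6.714 mg/L × 711,580 L = 4778 g.
Product at 61.6% available Cl: 4778 / 0.616 = 7756 g.

7.76 kg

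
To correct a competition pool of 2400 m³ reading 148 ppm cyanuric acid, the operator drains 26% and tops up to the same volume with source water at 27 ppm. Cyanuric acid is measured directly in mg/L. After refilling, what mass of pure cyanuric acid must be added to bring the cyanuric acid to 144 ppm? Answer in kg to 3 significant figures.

65.9 kg

Volume: 2400 m³ = 2,400,000 L.
After draining 26% and refilling: 148 × 0.74 + 27 × 0.26 = 116.54 ppm.
Deficit to target: 144 − 116.54 = 27.46 mg/L.
Mass: 27.46 mg/L × 2,400,000 L = 65,900 g cyanuric acid.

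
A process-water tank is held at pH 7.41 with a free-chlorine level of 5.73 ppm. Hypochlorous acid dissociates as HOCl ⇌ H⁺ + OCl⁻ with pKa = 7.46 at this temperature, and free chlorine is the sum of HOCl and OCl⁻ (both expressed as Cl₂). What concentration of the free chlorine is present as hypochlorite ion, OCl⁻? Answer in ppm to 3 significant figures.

[OCl⁻]/[HOCl] = 10^(pH − pKa) = 10^(7.41 − 7.46) = 10^-0.05 = 0.8913.
Fraction as HOCl = 1 / (1 + 0.8913) = 0.5288.
OCl⁻ = (1 − 0.5288) × 5.73 ppm = 2.7 ppm.

2.70 ppm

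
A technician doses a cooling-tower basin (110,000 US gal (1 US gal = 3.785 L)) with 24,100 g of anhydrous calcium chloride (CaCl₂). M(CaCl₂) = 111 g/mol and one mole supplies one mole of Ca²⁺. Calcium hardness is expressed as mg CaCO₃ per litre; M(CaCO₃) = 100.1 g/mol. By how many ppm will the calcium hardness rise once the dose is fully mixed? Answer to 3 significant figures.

Volume: 110,000 US gal × 3.785 L/gal = 416,350 L.
Moles of Ca²⁺: 24,100 g ÷ 111 g/mol = 217.1 mol.
As CaCO₃: 217.1 mol × 100.1 g/mol = 21,730 g.
Rise: 21,730 g / 416,350 L × 1000 = 52.2 mg/L.

52.2 ppm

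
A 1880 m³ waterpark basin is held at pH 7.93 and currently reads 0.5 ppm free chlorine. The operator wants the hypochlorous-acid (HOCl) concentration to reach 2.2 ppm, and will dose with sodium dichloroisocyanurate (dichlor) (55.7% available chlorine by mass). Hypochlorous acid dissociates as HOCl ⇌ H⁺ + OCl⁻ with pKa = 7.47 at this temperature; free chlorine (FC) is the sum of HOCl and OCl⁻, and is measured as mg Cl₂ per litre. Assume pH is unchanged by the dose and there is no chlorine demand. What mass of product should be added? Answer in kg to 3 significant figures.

Volume: 1880 m³ = 1,880,000 L.
[OCl⁻]/[HOCl] = 10^(pH − pKa) = 10^(7.93 − 7.47) = 2.884; fraction as HOCl = 1/(1 + 2.884) = 0.2575.
Free chlorine required for 2.2 ppm HOCl: 2.2 / 0.2575 = 8.545 ppm.
FC to add: 8.545 − 0.5 = 8.045 mg/L as Cl₂.
Cl₂ equivalent: 8.045 mg/L × 1,880,000 L = 15,120 g.
Product at 55.7% available Cl: 15,120 / 0.557 = 27,150 g.

27.2 kg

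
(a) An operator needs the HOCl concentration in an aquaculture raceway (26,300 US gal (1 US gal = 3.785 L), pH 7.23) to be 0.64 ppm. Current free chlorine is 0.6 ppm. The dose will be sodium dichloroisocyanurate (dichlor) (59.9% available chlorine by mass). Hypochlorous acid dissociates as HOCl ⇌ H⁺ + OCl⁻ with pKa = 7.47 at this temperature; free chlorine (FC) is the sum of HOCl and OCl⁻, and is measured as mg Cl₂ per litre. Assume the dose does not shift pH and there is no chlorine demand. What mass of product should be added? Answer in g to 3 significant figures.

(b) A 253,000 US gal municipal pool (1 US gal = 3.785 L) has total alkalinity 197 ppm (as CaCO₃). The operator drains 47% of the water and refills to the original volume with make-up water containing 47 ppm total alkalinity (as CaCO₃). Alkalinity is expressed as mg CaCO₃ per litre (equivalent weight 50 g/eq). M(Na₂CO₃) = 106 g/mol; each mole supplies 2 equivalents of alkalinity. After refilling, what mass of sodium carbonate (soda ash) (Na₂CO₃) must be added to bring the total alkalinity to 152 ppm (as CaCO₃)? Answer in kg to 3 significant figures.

(a) Volume: 26,300 US gal × 3.785 L/gal = 99,546 L.
(a) [OCl⁻]/[HOCl] = 10^(pH − pKa) = 10^(7.23 − 7.47) = 0.5754; fraction as HOCl = 1/(1 + 0.5754) = 0.6347.
(a) Free chlorine required for 0.64 ppm HOCl: 0.64 / 0.6347 = 1.008 ppm.
(a) FC to add: 1.008 − 0.6 = 0.4083 mg/L as Cl₂.
(a) Cl₂ equivalent: 0.4083 mg/L × 99,546 L = 40.64 g.
(a) Product at 59.9% available Cl: 40.64 / 0.599 = 67.85 g.

(b) Volume: 253,000 US gal × 3.785 L/gal = 957,605 L.
(b) After draining 47% and refilling: 197 × 0.53 + 47 × 0.47 = 126.5 ppm.
(b) Deficit to target: 152 − 126.5 = 25.5 mg/L.
(b) As CaCO₃: 25.5 mg/L × 957,605 L = 24,420 g; ÷ 50 g/eq ÷ 2 = 244.2 mol Na₂CO₃.
(b) Mass: 244.2 × 106 = 25,880 g.

(a) 67.9 g; (b) 25.9 kg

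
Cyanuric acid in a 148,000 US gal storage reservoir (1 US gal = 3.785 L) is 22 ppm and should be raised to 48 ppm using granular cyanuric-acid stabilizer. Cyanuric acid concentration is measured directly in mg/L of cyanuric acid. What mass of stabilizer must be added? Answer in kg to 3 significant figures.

Volume: 148,000 US gal × 3.785 L/gal = 560,180 L.
CYA to add: (48 − 22) = 26 mg/L × 560,180 L = 14,560 g cyanuric acid.

14.6 kg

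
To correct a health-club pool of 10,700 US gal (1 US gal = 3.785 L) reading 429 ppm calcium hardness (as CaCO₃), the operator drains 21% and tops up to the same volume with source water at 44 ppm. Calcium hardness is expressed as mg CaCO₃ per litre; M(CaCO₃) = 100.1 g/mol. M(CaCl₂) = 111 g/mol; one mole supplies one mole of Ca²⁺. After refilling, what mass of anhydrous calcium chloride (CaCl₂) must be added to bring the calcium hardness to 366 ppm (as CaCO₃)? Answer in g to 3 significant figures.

Volume: 10,700 US gal × 3.785 L/gal = 40,500 L.
After draining 21% and refilling: 429 × 0.79 + 44 × 0.21 = 348.15 ppm.
Deficit to target: 366 − 348.15 = 17.85 mg/L.
As CaCO₃: 17.85 mg/L × 40,500 L = 722.9 g; ÷ 100.1 = 7.222 mol Ca²⁺.
Mass: 7.222 × 111 = 801.6 g.

802 g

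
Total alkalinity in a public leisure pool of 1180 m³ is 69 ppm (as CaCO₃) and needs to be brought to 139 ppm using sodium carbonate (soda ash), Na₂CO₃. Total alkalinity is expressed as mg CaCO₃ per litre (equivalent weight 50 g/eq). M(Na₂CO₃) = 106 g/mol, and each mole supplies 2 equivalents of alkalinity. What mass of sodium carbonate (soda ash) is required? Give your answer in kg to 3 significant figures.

Volume: 1180 m³ = 1,180,000 L.
Alkalinity to add: (139 − 69) = 70 mg/L as CaCO₃ × 1,180,000 L = 82,600 g as CaCO₃.
Equivalents: 82,600 g ÷ 50 g/eq = 1652 eq.
Each mole of Na₂CO₃ supplies 2 eq, so 1652 / 2 = 826 mol.
Mass: 826 mol × 106 g/mol = 87,560 g.

87.6 kg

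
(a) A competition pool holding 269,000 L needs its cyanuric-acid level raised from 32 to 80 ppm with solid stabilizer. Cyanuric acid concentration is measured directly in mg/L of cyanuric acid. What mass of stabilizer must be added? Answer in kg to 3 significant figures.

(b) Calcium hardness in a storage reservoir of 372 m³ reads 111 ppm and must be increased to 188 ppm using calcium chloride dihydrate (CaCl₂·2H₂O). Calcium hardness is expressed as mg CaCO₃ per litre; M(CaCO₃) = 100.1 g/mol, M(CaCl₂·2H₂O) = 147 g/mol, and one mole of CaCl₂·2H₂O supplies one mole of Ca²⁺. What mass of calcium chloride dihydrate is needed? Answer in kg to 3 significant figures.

(a) 12.9 kg; (b) 42.1 kg

(a) CYA to add: (80 − 32) = 48 mg/L × 269,000 L = 12,910 g cyanuric acid.

(b) Volume: 372 m³ = 372,000 L.
(b) Hardness to add: (188 − 111) = 77 mg/L as CaCO₃ × 372,000 L = 28,640 g as CaCO₃.
(b) Moles of Ca²⁺ (1 mol Ca²⁺ ≡ 1 mol CaCO₃): 28,640 / 100.1 g/mol = 286.2 mol.
(b) Mass of CaCl₂·2H₂O: 286.2 × 147 = 42,060 g.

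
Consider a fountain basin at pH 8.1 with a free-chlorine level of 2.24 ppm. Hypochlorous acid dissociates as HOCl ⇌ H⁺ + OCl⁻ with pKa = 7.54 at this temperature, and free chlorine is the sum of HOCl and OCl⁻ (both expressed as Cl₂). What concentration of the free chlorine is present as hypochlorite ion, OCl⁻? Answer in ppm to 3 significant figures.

1.76 ppm

[OCl⁻]/[HOCl] = 10^(pH − pKa) = 10^(8.1 − 7.54) = 10^0.56 = 3.631.
Fraction as HOCl = 1 / (1 + 3.631) = 0.2159.
OCl⁻ = (1 − 0.2159) × 2.24 ppm = 1.756 ppm.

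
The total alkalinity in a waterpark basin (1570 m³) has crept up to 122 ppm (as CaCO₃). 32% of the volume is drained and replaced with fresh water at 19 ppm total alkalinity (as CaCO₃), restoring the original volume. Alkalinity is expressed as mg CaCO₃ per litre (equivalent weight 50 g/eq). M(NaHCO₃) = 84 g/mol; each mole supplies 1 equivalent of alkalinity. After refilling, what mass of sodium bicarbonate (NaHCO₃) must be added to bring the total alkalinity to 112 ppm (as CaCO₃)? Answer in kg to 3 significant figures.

Volume: 1570 m³ = 1,570,000 L.
After draining 32% and refilling: 122 × 0.68 + 19 × 0.32 = 89.04 ppm.
Deficit to target: 112 − 89.04 = 22.96 mg/L.
As CaCO₃: 22.96 mg/L × 1,570,000 L = 36,050 g; ÷ 50 g/eq ÷ 1 = 720.9 mol NaHCO₃.
Mass: 720.9 × 84 = 60,560 g.

60.6 kg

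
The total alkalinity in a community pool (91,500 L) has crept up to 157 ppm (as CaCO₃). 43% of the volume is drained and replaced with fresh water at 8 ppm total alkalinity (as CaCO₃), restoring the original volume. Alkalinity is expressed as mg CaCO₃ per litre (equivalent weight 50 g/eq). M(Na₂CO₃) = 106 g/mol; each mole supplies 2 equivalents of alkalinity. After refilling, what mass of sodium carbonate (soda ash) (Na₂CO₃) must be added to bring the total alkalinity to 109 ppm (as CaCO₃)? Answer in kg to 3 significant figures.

After draining 43% and refilling: 157 × 0.57 + 8 × 0.43 = 92.93 ppm.
Deficit to target: 109 − 92.93 = 16.07 mg/L.
As CaCO₃: 16.07 mg/L × 91,500 L = 1470 g; ÷ 50 g/eq ÷ 2 = 14.7 mol Na₂CO₃.
Mass: 14.7 × 106 = 1559 g.

1.56 kg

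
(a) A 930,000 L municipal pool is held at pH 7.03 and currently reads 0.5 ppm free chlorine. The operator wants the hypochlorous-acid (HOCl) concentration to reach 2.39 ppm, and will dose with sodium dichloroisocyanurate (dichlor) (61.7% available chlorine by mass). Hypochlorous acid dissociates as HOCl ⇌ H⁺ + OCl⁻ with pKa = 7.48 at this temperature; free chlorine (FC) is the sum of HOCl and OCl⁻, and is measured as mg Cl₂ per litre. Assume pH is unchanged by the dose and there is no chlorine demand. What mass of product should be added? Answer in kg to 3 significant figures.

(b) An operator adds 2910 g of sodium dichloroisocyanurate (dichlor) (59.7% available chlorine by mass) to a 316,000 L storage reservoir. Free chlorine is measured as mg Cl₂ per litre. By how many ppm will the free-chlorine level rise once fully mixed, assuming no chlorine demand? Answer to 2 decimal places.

(a) 4.13 kg; (b) 5.50 ppm

(a) [OCl⁻]/[HOCl] = 10^(pH − pKa) = 10^(7.03 − 7.48) = 0.3548; fraction as HOCl = 1/(1 + 0.3548) = 0.7381.
(a) Free chlorine required for 2.39 ppm HOCl: 2.39 / 0.7381 = 3.238 ppm.
(a) FC to add: 3.238 − 0.5 = 2.738 mg/L as Cl₂.
(a) Cl₂ equivalent: 2.738 mg/L × 930,000 L = 2546 g.
(a) Product at 61.7% available Cl: 2546 / 0.617 = 4127 g.

(b) Available chlorine delivered: 2910 g × 0.597 = 1737 g as Cl₂.
(b) Concentration rise: 1737 g / 316,000 L = 5.498 mg/L = 5.50 ppm.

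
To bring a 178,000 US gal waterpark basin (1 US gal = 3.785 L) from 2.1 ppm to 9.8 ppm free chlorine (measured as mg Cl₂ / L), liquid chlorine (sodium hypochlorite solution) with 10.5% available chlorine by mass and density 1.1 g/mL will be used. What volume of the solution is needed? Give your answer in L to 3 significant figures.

Volume: 178,000 US gal × 3.785 L/gal = 673,730 L.
Chlorine deficit: 9.8 − 2.1 = 7.7 ppm = 7.7 mg/L as Cl₂.
Cl₂ equivalent needed: 7.7 mg/L × 673,730 L = 5,188,000 mg = 5188 g.
Product at 10.5% available chlorine: 5188 / 0.105 = 49,410 g.
Volume at density 1.1 g/mL: 49,410 g ÷ 1.1 g/mL = 44,920 mL.

44.9 L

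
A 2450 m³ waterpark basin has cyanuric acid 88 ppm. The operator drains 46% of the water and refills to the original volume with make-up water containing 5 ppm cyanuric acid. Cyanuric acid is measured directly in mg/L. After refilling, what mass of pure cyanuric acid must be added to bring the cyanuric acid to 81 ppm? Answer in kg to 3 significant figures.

76.4 kg

Volume: 2450 m³ = 2,450,000 L.
After draining 46% and refilling: 88 × 0.54 + 5 × 0.46 = 49.82 ppm.
Deficit to target: 81 − 49.82 = 31.18 mg/L.
Mass: 31.18 mg/L × 2,450,000 L = 76,390 g cyanuric acid.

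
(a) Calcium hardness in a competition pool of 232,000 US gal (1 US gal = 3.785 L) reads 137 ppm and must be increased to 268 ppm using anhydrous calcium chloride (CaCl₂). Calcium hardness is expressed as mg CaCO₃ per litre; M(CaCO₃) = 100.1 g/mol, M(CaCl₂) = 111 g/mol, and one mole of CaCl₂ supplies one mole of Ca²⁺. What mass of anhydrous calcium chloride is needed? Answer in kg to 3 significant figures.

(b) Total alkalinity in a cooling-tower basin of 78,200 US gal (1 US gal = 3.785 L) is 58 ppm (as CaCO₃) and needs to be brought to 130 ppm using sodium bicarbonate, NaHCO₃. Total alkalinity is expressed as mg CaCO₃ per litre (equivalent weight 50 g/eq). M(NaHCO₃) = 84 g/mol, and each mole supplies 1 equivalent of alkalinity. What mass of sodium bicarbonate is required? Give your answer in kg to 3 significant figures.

(a) Volume: 232,000 US gal × 3.785 L/gal = 878,120 L.
(a) Hardness to add: (268 − 137) = 131 mg/L as CaCO₃ × 878,120 L = 115,000 g as CaCO₃.
(a) Moles of Ca²⁺ (1 mol Ca²⁺ ≡ 1 mol CaCO₃): 115,000 / 100.1 g/mol = 1149 mol.
(a) Mass of CaCl₂: 1149 × 111 = 127,600 g.

(b) Volume: 78,200 US gal × 3.785 L/gal = 295,987 L.
(b) Alkalinity to add: (130 − 58) = 72 mg/L as CaCO₃ × 295,987 L = 21,310 g as CaCO₃.
(b) Equivalents: 21,310 g ÷ 50 g/eq = 426.2 eq.
(b) NaHCO₃ supplies 1 eq per mole → 426.2 mol.
(b) Mass: 426.2 mol × 84 g/mol = 35,800 g.

(a) 128 kg; (b) 35.8 kg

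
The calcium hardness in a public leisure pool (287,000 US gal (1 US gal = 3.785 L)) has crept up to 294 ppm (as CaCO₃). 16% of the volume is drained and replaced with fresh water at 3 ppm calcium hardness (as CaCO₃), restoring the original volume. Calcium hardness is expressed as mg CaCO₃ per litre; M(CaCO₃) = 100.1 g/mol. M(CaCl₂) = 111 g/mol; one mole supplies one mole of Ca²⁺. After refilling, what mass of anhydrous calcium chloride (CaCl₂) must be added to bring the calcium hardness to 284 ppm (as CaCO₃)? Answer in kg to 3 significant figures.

44.0 kg

Volume: 287,000 US gal × 3.785 L/gal = 1,086,295 L.
After draining 16% and refilling: 294 × 0.84 + 3 × 0.16 = 247.44 ppm.
Deficit to target: 284 − 247.44 = 36.56 mg/L.
As CaCO₃: 36.56 mg/L × 1,086,295 L = 39,710 g; ÷ 100.1 = 396.8 mol Ca²⁺.
Mass: 396.8 × 111 = 44,040 g.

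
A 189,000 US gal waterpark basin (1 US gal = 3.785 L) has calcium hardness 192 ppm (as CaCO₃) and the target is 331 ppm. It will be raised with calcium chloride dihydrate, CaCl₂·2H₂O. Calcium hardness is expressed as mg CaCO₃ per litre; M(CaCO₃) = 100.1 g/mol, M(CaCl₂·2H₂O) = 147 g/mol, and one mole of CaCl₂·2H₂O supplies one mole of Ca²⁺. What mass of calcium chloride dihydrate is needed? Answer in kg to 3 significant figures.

Volume: 189,000 US gal × 3.785 L/gal = 715,365 L.
Hardness to add: (331 − 192) = 139 mg/L as CaCO₃ × 715,365 L = 99,440 g as CaCO₃.
Moles of Ca²⁺ (1 mol Ca²⁺ ≡ 1 mol CaCO₃): 99,440 / 100.1 g/mol = 993.4 mol.
Mass of CaCl₂·2H₂O: 993.4 × 147 = 146,000 g.

146 kg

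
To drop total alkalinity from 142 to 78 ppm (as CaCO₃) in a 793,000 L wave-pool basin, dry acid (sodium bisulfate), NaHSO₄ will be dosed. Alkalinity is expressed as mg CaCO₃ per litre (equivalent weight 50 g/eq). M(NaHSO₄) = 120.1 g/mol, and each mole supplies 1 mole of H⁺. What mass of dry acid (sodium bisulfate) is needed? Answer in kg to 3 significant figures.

Alkalinity to neutralize: (142 − 78) = 64 mg/L as CaCO₃ × 793,000 L = 50,750 g as CaCO₃.
Equivalents of H⁺ required: 50,750 ÷ 50 g/eq = 1015 eq = 1015 mol NaHSO₄.
Mass of NaHSO₄: 1015 × 120.1 = 121,900 g.

122 kg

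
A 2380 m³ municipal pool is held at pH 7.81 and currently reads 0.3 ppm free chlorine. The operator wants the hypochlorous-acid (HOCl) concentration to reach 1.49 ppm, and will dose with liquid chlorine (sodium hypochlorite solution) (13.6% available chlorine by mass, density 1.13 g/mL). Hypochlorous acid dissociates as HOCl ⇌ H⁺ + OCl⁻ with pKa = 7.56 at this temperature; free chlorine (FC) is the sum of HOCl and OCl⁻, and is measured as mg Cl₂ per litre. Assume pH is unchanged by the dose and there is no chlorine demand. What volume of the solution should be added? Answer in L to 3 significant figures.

59.5 L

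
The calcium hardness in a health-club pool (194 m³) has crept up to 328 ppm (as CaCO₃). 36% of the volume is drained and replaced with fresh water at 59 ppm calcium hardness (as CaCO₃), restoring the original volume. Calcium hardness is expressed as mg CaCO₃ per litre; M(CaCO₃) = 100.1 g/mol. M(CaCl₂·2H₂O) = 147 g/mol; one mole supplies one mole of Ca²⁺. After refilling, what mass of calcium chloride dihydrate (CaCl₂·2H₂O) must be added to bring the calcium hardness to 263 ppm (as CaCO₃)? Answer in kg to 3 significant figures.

9.07 kg

Volume: 194 m³ = 194,000 L.
After draining 36% and refilling: 328 × 0.64 + 59 × 0.36 = 231.16 ppm.
Deficit to target: 263 − 231.16 = 31.84 mg/L.
As CaCO₃: 31.84 mg/L × 194,000 L = 6177 g; ÷ 100.1 = 61.71 mol Ca²⁺.
Mass: 61.71 × 147 = 9071 g.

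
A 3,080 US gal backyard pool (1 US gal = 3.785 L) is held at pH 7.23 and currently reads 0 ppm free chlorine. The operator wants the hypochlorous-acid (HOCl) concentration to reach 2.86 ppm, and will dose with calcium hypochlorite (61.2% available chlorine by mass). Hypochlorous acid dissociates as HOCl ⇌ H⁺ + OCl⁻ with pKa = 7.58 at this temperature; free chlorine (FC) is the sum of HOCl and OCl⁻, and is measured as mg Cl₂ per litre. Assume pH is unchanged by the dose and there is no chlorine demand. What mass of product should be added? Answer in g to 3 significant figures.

78.8 g

Volume: 3,080 US gal × 3.785 L/gal = 11,658 L.
[OCl⁻]/[HOCl] = 10^(pH − pKa) = 10^(7.23 − 7.58) = 0.4467; fraction as HOCl = 1/(1 + 0.4467) = 0.6912.
Free chlorine required for 2.86 ppm HOCl: 2.86 / 0.6912 = 4.138 ppm.
FC to add: 4.138 − 0 = 4.138 mg/L as Cl₂.
Cl₂ equivalent: 4.138 mg/L × 11,658 L = 48.23 g.
Product at 61.2% available Cl: 48.23 / 0.612 = 78.81 g.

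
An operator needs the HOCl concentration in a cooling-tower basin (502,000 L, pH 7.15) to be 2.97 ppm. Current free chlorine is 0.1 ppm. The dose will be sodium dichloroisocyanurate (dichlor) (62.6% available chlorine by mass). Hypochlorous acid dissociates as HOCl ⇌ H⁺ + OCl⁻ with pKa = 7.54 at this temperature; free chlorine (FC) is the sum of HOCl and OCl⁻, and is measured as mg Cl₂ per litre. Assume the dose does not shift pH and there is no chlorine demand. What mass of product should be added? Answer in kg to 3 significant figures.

3.27 kg

[OCl⁻]/[HOCl] = 10^(pH − pKa) = 10^(7.15 − 7.54) = 0.4074; fraction as HOCl = 1/(1 + 0.4074) = 0.7105.
Free chlorine required for 2.97 ppm HOCl: 2.97 / 0.7105 = 4.18 ppm.
FC to add: 4.18 − 0.1 = 4.08 mg/L as Cl₂.
Cl₂ equivalent: 4.08 mg/L × 502,000 L = 2048 g.
Product at 62.6% available Cl: 2048 / 0.626 = 3272 g.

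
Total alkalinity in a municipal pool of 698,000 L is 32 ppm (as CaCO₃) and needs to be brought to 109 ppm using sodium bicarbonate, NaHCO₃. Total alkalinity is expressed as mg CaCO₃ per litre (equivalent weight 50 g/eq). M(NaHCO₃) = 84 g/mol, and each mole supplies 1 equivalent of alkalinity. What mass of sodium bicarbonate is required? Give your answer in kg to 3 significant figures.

90.3 kg

Alkalinity to add: (109 − 32) = 77 mg/L as CaCO₃ × 698,000 L = 53,750 g as CaCO₃.
Equivalents: 53,750 g ÷ 50 g/eq = 1075 eq.
NaHCO₃ supplies 1 eq per mole → 1075 mol.
Mass: 1075 mol × 84 g/mol = 90,290 g.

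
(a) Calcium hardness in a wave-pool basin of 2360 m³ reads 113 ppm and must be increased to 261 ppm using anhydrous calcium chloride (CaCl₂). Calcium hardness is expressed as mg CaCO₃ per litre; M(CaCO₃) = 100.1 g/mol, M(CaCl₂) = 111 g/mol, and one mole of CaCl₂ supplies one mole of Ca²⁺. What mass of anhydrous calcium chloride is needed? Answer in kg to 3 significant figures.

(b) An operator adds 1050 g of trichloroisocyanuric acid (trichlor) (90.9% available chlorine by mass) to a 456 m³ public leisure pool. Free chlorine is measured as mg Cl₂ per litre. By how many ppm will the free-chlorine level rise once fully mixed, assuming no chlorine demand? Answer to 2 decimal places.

(a) 387 kg; (b) 2.09 ppm

(a) Volume: 2360 m³ = 2,360,000 L.
(a) Hardness to add: (261 − 113) = 148 mg/L as CaCO₃ × 2,360,000 L = 349,300 g as CaCO₃.
(a) Moles of Ca²⁺ (1 mol Ca²⁺ ≡ 1 mol CaCO₃): 349,300 / 100.1 g/mol = 3489 mol.
(a) Mass of CaCl₂: 3489 × 111 = 387,300 g.

(b) Volume: 456 m³ = 456,000 L.
(b) Available chlorine delivered: 1050 g × 0.909 = 954.5 g as Cl₂.
(b) Concentration rise: 954.5 g / 456,000 L = 2.093 mg/L = 2.09 ppm.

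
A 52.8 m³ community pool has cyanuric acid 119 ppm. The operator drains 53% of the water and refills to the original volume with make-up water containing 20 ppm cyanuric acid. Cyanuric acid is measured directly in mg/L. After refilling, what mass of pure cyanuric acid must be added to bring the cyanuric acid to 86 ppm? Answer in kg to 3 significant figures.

1.03 kg

Volume: 52.8 m³ = 52,800 L.
After draining 53% and refilling: 119 × 0.47 + 20 × 0.53 = 66.53 ppm.
Deficit to target: 86 − 66.53 = 19.47 mg/L.
Mass: 19.47 mg/L × 52,800 L = 1028 g cyanuric acid.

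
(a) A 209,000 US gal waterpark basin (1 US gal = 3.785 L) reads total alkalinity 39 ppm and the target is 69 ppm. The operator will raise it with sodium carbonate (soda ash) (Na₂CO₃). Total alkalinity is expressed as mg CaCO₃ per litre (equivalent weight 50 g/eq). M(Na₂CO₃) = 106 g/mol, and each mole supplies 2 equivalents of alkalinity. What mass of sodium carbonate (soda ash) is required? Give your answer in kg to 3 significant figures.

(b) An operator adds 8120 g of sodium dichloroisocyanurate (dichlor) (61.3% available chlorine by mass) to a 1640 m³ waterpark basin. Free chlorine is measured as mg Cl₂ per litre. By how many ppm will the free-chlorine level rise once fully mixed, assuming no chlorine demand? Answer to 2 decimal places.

(a) Volume: 209,000 US gal × 3.785 L/gal = 791,065 L.
(a) Alkalinity to add: (69 − 39) = 30 mg/L as CaCO₃ × 791,065 L = 23,730 g as CaCO₃.
(a) Equivalents: 23,730 g ÷ 50 g/eq = 474.6 eq.
(a) Each mole of Na₂CO₃ supplies 2 eq, so 474.6 / 2 = 237.3 mol.
(a) Mass: 237.3 mol × 106 g/mol = 25,160 g.

(b) Volume: 1640 m³ = 1,640,000 L.
(b) Available chlorine delivered: 8120 g × 0.613 = 4978 g as Cl₂.
(b) Concentration rise: 4978 g / 1,640,000 L = 3.035 mg/L = 3.04 ppm.

(a) 25.2 kg; (b) 3.04 ppm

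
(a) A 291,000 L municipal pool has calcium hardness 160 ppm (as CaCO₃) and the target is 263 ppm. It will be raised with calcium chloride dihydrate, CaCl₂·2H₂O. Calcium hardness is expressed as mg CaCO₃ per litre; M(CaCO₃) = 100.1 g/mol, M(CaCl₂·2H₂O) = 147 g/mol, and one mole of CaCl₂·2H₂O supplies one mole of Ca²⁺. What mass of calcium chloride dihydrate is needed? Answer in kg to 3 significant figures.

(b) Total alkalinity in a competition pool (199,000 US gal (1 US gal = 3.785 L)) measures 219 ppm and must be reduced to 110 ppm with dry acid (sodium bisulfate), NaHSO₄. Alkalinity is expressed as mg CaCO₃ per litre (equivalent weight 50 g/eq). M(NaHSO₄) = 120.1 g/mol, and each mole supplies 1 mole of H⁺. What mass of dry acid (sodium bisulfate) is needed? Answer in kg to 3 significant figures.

(a) Hardness to add: (263 − 160) = 103 mg/L as CaCO₃ × 291,000 L = 29,970 g as CaCO₃.
(a) Moles of Ca²⁺ (1 mol Ca²⁺ ≡ 1 mol CaCO₃): 29,970 / 100.1 g/mol = 299.4 mol.
(a) Mass of CaCl₂·2H₂O: 299.4 × 147 = 44,020 g.

(b) Volume: 199,000 US gal × 3.785 L/gal = 753,215 L.
(b) Alkalinity to neutralize: (219 − 110) = 109 mg/L as CaCO₃ × 753,215 L = 82,100 g as CaCO₃.
(b) Equivalents of H⁺ required: 82,100 ÷ 50 g/eq = 1642 eq = 1642 mol NaHSO₄.
(b) Mass of NaHSO₄: 1642 × 120.1 = 197,200 g.

(a) 44.0 kg; (b) 197 kg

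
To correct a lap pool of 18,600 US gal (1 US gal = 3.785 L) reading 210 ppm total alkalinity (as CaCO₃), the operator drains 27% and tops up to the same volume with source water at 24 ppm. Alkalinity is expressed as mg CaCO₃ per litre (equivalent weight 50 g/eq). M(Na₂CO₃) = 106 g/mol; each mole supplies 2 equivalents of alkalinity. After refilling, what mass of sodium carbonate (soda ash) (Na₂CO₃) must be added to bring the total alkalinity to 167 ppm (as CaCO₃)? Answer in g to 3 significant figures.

Volume: 18,600 US gal × 3.785 L/gal = 70,401 L.
After draining 27% and refilling: 210 × 0.73 + 24 × 0.27 = 159.78 ppm.
Deficit to target: 167 − 159.78 = 7.22 mg/L.
As CaCO₃: 7.22 mg/L × 70,401 L = 508.3 g; ÷ 50 g/eq ÷ 2 = 5.083 mol Na₂CO₃.
Mass: 5.083 × 106 = 538.8 g.

539 g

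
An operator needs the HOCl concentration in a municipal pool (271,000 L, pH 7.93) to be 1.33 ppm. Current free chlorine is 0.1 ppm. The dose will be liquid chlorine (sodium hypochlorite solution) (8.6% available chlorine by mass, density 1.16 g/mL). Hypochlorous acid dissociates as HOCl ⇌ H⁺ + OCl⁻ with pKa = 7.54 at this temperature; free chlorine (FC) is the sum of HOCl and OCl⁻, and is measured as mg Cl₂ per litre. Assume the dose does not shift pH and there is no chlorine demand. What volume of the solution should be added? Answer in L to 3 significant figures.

[OCl⁻]/[HOCl] = 10^(pH − pKa) = 10^(7.93 − 7.54) = 2.455; fraction as HOCl = 1/(1 + 2.455) = 0.2895.
Free chlorine required for 1.33 ppm HOCl: 1.33 / 0.2895 = 4.595 ppm.
FC to add: 4.595 − 0.1 = 4.495 mg/L as Cl₂.
Cl₂ equivalent: 4.495 mg/L × 271,000 L = 1218 g.
Product at 8.6% available Cl: 1218 / 0.086 = 14,160 g.
Volume: 14,160 g ÷ 1.16 g/mL = 12,210 mL.

12.2 L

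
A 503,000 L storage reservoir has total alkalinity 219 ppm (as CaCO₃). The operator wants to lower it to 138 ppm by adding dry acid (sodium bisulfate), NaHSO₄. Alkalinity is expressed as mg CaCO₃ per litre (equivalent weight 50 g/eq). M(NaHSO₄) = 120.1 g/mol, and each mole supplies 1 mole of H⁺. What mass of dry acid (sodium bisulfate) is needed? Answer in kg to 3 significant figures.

97.9 kg

Alkalinity to neutralize: (219 − 138) = 81 mg/L as CaCO₃ × 503,000 L = 40,740 g as CaCO₃.
Equivalents of H⁺ required: 40,740 ÷ 50 g/eq = 814.9 eq = 814.9 mol NaHSO₄.
Mass of NaHSO₄: 814.9 × 120.1 = 97,860 g.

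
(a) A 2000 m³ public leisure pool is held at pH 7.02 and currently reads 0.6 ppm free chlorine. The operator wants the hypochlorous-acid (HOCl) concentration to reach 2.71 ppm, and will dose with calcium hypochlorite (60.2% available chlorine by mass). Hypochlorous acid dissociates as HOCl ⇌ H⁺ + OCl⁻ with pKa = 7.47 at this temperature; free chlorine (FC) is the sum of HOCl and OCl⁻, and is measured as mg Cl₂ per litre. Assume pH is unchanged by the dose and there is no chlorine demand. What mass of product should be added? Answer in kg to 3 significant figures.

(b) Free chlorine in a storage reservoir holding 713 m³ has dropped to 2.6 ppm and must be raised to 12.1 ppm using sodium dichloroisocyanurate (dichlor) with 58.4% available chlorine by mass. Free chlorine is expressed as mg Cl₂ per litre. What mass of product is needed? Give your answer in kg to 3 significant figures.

(a) 10.2 kg; (b) 11.6 kg

(a) Volume: 2000 m³ = 2,000,000 L.
(a) [OCl⁻]/[HOCl] = 10^(pH − pKa) = 10^(7.02 − 7.47) = 0.3548; fraction as HOCl = 1/(1 + 0.3548) = 0.7381.
(a) Free chlorine required for 2.71 ppm HOCl: 2.71 / 0.7381 = 3.672 ppm.
(a) FC to add: 3.672 − 0.6 = 3.072 mg/L as Cl₂.
(a) Cl₂ equivalent: 3.072 mg/L × 2,000,000 L = 6143 g.
(a) Product at 60.2% available Cl: 6143 / 0.602 = 10,200 g.

(b) Volume: 713 m³ = 713,000 L.
(b) Chlorine deficit: 12.1 − 2.6 = 9.5 ppm = 9.5 mg/L as Cl₂.
(b) Cl₂ equivalent needed: 9.5 mg/L × 713,000 L = 6,774,000 mg = 6774 g.
(b) Product at 58.4% available chlorine: 6774 / 0.584 = 11,600 g.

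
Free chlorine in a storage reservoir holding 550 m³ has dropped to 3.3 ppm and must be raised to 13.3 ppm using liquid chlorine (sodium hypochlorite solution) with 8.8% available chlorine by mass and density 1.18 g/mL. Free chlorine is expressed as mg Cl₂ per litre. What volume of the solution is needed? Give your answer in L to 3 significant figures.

Volume: 550 m³ = 550,000 L.
Chlorine deficit: 13.3 − 3.3 = 10 ppm = 10 mg/L as Cl₂.
Cl₂ equivalent needed: 10 mg/L × 550,000 L = 5,500,000 mg = 5500 g.
Product at 8.8% available chlorine: 5500 / 0.088 = 62,500 g.
Volume at density 1.18 g/mL: 62,500 g ÷ 1.18 g/mL = 52,970 mL.

53.0 L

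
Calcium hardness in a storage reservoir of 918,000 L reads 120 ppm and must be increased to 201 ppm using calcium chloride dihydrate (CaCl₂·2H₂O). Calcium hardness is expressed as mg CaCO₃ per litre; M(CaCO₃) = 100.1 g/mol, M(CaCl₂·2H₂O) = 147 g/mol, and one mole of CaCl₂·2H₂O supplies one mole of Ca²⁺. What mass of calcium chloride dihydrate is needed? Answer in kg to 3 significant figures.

109 kg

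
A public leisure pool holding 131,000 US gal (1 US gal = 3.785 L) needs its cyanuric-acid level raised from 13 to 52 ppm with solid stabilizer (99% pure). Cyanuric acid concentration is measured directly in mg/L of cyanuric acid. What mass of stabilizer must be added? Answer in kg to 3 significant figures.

Volume: 131,000 US gal × 3.785 L/gal = 495,835 L.
CYA to add: (52 − 13) = 39 mg/L × 495,835 L = 19,340 g cyanuric acid.
At 99% purity: 19,340 / 0.99 = 19,530 g product.

19.5 kg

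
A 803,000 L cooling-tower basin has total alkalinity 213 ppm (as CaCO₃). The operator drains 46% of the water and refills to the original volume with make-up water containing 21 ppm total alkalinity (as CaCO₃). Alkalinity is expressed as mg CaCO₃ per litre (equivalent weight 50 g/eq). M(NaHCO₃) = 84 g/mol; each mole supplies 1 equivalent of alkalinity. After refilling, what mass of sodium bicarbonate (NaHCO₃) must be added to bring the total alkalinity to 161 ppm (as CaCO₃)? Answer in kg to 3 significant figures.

49.0 kg

After draining 46% and refilling: 213 × 0.54 + 21 × 0.46 = 124.68 ppm.
Deficit to target: 161 − 124.68 = 36.32 mg/L.
As CaCO₃: 36.32 mg/L × 803,000 L = 29,160 g; ÷ 50 g/eq ÷ 1 = 583.3 mol NaHCO₃.
Mass: 583.3 × 84 = 49,000 g.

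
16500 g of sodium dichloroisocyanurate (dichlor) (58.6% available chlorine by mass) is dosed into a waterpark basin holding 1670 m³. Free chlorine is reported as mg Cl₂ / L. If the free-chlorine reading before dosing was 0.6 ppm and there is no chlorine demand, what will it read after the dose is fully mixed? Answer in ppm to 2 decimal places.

Volume: 1670 m³ = 1,670,000 L.
Available chlorine delivered: 16,500 g × 0.586 = 9669 g as Cl₂.
Concentration rise: 9669 g / 1,670,000 L = 5.79 mg/L = 5.79 ppm.
Final FC: 0.6 + 5.79 = 6.39 ppm.

6.39 ppm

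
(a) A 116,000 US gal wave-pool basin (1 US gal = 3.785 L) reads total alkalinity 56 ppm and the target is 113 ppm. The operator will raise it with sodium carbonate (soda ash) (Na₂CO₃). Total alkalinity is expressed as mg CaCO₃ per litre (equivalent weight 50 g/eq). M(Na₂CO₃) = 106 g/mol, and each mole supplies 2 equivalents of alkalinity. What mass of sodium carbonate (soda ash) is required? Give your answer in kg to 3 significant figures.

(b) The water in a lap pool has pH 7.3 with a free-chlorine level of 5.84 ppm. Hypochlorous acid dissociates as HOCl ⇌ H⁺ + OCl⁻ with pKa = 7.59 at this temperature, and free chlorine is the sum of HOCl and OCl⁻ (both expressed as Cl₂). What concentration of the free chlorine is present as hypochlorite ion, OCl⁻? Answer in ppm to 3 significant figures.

(a) 26.5 kg; (b) 1.98 ppm

(a) Volume: 116,000 US gal × 3.785 L/gal = 439,060 L.
(a) Alkalinity to add: (113 − 56) = 57 mg/L as CaCO₃ × 439,060 L = 25,030 g as CaCO₃.
(a) Equivalents: 25,030 g ÷ 50 g/eq = 500.5 eq.
(a) Each mole of Na₂CO₃ supplies 2 eq, so 500.5 / 2 = 250.3 mol.
(a) Mass: 250.3 mol × 106 g/mol = 26,530 g.

(b) [OCl⁻]/[HOCl] = 10^(pH − pKa) = 10^(7.3 − 7.59) = 10^-0.29 = 0.5129.
(b) Fraction as HOCl = 1 / (1 + 0.5129) = 0.661.
(b) OCl⁻ = (1 − 0.661) × 5.84 ppm = 1.98 ppm.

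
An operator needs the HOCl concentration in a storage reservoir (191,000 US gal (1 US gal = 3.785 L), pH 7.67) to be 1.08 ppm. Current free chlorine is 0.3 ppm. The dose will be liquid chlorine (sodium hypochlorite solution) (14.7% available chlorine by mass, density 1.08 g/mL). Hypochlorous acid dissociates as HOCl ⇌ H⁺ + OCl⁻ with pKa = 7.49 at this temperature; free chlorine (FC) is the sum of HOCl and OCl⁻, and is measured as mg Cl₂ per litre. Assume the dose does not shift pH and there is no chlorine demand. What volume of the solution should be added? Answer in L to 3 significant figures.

11.0 L

Volume: 191,000 US gal × 3.785 L/gal = 722,935 L.
[OCl⁻]/[HOCl] = 10^(pH − pKa) = 10^(7.67 − 7.49) = 1.514; fraction as HOCl = 1/(1 + 1.514) = 0.3978.
Free chlorine required for 1.08 ppm HOCl: 1.08 / 0.3978 = 2.715 ppm.
FC to add: 2.715 − 0.3 = 2.415 mg/L as Cl₂.
Cl₂ equivalent: 2.415 mg/L × 722,935 L = 1746 g.
Product at 14.7% available Cl: 1746 / 0.147 = 11,880 g.
Volume: 11,880 g ÷ 1.08 g/mL = 11,000 mL.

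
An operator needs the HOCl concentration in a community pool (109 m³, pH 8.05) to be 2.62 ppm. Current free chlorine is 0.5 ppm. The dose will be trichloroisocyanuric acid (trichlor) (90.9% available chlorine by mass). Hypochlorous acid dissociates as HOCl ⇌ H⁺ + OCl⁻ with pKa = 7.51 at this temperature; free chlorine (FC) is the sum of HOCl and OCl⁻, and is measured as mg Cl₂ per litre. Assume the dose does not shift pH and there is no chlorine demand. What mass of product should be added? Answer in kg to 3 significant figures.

Volume: 109 m³ = 109,000 L.
[OCl⁻]/[HOCl] = 10^(pH − pKa) = 10^(8.05 − 7.51) = 3.467; fraction as HOCl = 1/(1 + 3.467) = 0.2238.
Free chlorine required for 2.62 ppm HOCl: 2.62 / 0.2238 = 11.7 ppm.
FC to add: 11.7 − 0.5 = 11.2 mg/L as Cl₂.
Cl₂ equivalent: 11.2 mg/L × 109,000 L = 1221 g.
Product at 90.9% available Cl: 1221 / 0.909 = 1344 g.

1.34 kg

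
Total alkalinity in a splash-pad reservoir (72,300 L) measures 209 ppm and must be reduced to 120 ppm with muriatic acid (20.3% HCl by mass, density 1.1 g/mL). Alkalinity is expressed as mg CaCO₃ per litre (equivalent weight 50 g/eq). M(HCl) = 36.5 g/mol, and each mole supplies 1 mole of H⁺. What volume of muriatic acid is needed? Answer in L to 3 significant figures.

Alkalinity to neutralize: (209 − 120) = 89 mg/L as CaCO₃ × 72,300 L = 6435 g as CaCO₃.
Equivalents of H⁺ required: 6435 ÷ 50 g/eq = 128.7 eq = 128.7 mol HCl.
Mass of HCl: 128.7 × 36.5 = 4697 g.
Mass of 20.3% solution: 4697 / 0.203 = 23,140 g.
Volume: 23,140 g ÷ 1.1 g/mL = 21,040 mL.

21.0 L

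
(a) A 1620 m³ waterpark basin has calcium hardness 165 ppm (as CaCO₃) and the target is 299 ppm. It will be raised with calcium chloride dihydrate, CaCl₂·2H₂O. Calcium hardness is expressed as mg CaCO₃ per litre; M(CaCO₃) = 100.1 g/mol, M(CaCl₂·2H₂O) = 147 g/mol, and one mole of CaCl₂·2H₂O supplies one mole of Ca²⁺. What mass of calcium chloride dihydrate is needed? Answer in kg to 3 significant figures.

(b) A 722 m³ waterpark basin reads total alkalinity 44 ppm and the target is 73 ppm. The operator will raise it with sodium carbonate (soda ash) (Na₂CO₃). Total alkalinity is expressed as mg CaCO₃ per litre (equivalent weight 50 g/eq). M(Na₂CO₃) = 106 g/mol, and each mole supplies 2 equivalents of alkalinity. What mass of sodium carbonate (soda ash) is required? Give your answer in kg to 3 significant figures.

(a) 319 kg; (b) 22.2 kg

(a) Volume: 1620 m³ = 1,620,000 L.
(a) Hardness to add: (299 − 165) = 134 mg/L as CaCO₃ × 1,620,000 L = 217,100 g as CaCO₃.
(a) Moles of Ca²⁺ (1 mol Ca²⁺ ≡ 1 mol CaCO₃): 217,100 / 100.1 g/mol = 2169 mol.
(a) Mass of CaCl₂·2H₂O: 2169 × 147 = 318,800 g.

(b) Volume: 722 m³ = 722,000 L.
(b) Alkalinity to add: (73 − 44) = 29 mg/L as CaCO₃ × 722,000 L = 20,940 g as CaCO₃.
(b) Equivalents: 20,940 g ÷ 50 g/eq = 418.8 eq.
(b) Each mole of Na₂CO₃ supplies 2 eq, so 418.8 / 2 = 209.4 mol.
(b) Mass: 209.4 mol × 106 g/mol = 22,190 g.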